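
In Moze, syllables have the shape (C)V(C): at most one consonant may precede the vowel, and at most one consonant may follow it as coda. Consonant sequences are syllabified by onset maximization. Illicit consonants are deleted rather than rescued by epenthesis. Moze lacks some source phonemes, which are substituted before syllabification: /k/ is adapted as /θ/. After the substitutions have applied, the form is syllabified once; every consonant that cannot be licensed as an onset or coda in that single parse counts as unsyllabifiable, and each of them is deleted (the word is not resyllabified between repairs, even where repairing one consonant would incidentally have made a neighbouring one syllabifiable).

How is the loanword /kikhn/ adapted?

θiθ

Substitution: /k/ → /θ/, giving /θiθhn/.
The consonants /h/, /n/ cannot be parsed into a legal (C)V(C) syllable (at most one coda consonant is licensed; onsets are limited to one consonant).
Each unlicensed consonant is deleted: /h/, /n/.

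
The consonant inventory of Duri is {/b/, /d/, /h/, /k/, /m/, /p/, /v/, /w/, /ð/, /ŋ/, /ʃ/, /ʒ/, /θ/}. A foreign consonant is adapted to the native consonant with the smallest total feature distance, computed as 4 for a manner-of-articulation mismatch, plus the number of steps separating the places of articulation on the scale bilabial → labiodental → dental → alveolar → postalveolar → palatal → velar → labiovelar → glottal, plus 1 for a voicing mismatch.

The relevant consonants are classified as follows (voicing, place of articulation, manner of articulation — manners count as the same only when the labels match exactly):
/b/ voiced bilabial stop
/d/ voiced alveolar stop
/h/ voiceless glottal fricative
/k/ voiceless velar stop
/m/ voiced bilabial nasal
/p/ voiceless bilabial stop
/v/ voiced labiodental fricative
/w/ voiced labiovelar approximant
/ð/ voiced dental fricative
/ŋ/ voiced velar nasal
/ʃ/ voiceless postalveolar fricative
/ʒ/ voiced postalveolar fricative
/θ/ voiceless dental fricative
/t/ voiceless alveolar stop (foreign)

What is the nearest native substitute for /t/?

/d/ is closest: same manner (stop), place distance 0 (alveolar→alveolar), voicing differs (+1); total 1. Next closest is /k/ at distance 3.

d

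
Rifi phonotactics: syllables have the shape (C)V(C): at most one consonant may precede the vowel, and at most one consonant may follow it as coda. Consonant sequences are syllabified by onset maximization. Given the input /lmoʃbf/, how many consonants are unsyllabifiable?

3

The consonants /l/, /b/, /f/ cannot be parsed into a legal (C)V(C) syllable (at most one coda consonant is licensed; onsets are limited to one consonant).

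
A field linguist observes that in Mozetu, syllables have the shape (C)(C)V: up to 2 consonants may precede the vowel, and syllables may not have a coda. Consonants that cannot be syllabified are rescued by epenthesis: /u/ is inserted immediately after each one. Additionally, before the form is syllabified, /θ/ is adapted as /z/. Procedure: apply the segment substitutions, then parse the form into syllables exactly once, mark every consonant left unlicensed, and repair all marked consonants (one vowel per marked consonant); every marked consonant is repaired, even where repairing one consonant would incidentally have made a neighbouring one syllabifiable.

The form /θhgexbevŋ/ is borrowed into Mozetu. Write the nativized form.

Substitution: /θ/ → /z/, giving /zhgexbevŋ/.
Under (C)(C)V, the unsyllabifiable consonants are /z/, /v/, /ŋ/ (no codas are permitted; onsets may contain at most 2 consonants).
Inserting the epenthetic vowel yields /z/ → /zu/, /v/ → /vu/, /ŋ/ → /ŋu/.

zuhgexbevuŋu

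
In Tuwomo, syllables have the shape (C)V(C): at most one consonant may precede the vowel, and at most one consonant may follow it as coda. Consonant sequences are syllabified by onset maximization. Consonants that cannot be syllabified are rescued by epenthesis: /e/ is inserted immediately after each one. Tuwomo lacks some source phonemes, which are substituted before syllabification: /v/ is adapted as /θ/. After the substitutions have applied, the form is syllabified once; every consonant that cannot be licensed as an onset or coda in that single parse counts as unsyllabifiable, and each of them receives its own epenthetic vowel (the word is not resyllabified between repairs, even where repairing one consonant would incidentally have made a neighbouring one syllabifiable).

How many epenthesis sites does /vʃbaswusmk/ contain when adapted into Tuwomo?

After substitution the input is /θʃbaswusmk/.
The unsyllabifiable consonants are /θ/, /ʃ/, /m/, /k/; each receives one epenthetic vowel.

4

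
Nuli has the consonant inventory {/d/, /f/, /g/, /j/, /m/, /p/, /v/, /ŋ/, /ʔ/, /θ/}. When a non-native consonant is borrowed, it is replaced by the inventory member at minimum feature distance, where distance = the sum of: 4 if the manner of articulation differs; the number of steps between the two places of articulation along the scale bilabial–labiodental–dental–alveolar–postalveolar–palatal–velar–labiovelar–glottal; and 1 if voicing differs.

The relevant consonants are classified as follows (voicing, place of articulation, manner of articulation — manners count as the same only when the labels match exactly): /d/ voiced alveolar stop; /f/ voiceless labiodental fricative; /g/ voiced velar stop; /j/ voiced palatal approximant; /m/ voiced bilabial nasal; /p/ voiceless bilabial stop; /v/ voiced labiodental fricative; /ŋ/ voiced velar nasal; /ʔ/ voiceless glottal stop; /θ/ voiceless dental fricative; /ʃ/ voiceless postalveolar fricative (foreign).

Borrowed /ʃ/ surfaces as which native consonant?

θ

/θ/ is closest: same manner (fricative), place distance 2 (postalveolar→dental), same voicing; total 2. Next closest is /f/ at distance 3.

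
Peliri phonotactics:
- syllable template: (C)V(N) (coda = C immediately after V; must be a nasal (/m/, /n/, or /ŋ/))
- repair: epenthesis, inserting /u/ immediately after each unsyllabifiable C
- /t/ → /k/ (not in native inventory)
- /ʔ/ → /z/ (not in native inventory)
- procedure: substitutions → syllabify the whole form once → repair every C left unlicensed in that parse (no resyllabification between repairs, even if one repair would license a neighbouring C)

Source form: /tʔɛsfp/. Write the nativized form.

Substitution: /t/ → /k/, /ʔ/ → /z/, giving /kzɛsfp/.
The consonants /k/, /s/, /f/, /p/ cannot be parsed into a legal (C)V(N) syllable (only a nasal (/m/, /n/, or /ŋ/) is licensed in coda position; onsets are limited to one consonant).
Inserting the epenthetic vowel yields /k/ → /ku/, /s/ → /su/, /f/ → /fu/, /p/ → /pu/.

kuzɛsufupu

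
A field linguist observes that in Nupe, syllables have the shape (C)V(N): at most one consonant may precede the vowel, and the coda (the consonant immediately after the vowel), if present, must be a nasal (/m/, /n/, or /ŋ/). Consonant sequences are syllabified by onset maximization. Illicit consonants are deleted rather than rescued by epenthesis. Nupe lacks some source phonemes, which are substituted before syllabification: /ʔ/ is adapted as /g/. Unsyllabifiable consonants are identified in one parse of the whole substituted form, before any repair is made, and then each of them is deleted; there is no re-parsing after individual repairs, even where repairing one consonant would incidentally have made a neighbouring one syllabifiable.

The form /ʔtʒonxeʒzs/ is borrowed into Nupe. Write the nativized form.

Substitution: /ʔ/ → /g/, giving /gtʒonxeʒzs/.
Syllabifying with onset maximization leaves /g/, /t/, /ʒ/, /z/, /s/ stranded (only a nasal (/m/, /n/, or /ŋ/) is licensed in coda position; onsets are limited to one consonant).
Each unlicensed consonant is deleted: /g/, /t/, /ʒ/, /z/, /s/.

ʒonxe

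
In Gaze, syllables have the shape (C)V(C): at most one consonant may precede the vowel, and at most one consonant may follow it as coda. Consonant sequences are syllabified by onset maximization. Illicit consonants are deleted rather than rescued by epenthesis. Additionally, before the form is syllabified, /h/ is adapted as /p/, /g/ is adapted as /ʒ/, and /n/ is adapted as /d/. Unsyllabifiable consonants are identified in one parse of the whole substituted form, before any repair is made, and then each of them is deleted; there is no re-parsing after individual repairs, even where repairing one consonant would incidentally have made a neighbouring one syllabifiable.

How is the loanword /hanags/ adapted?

padaʒ

Substitution: /h/ → /p/, /n/ → /d/, /g/ → /ʒ/, giving /padaʒs/.
Under (C)V(C), the unsyllabifiable consonants are /s/ (at most one coda consonant is licensed; onsets are limited to one consonant).
Deletion applies to /s/.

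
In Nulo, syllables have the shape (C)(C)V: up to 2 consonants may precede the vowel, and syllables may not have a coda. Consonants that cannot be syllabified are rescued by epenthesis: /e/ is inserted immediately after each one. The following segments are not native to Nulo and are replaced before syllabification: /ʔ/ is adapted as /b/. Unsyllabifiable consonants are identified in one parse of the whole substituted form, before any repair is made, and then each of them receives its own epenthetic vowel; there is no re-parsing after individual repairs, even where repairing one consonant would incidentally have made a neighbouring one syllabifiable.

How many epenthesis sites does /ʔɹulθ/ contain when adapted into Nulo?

2

After substitution the input is /bɹulθ/.
The unsyllabifiable consonants are /l/, /θ/; each receives one epenthetic vowel.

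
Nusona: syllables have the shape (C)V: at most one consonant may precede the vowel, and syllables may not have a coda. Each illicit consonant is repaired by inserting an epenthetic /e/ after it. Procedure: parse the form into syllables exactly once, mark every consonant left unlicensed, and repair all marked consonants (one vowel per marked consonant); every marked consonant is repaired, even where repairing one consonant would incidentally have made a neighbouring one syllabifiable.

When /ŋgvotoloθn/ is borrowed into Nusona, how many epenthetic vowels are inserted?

4

The unsyllabifiable consonants are /ŋ/, /g/, /θ/, /n/; each receives one epenthetic vowel.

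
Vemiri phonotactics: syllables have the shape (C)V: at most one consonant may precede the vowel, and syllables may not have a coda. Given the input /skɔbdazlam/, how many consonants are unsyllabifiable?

4

Syllabifying with onset maximization leaves /s/, /b/, /z/, /m/ stranded (no codas are permitted; onsets are limited to one consonant).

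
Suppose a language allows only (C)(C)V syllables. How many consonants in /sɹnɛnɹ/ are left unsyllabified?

3

The consonants /s/, /n/, /ɹ/ cannot be parsed into a legal (C)(C)V syllable (no codas are permitted; onsets may contain at most 2 consonants).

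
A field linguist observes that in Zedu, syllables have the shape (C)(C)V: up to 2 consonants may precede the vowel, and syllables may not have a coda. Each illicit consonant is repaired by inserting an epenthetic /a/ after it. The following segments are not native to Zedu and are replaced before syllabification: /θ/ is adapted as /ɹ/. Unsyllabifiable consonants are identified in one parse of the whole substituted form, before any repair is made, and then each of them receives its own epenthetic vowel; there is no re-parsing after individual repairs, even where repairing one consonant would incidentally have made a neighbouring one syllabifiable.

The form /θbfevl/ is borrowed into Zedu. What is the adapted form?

ɹabfevala

Substitution: /θ/ → /ɹ/, giving /ɹbfevl/.
The consonants /ɹ/, /v/, /l/ cannot be parsed into a legal (C)(C)V syllable (no codas are permitted; onsets may contain at most 2 consonants).
Epenthesis after each stranded consonant: /ɹ/ → /ɹa/, /v/ → /va/, /l/ → /la/.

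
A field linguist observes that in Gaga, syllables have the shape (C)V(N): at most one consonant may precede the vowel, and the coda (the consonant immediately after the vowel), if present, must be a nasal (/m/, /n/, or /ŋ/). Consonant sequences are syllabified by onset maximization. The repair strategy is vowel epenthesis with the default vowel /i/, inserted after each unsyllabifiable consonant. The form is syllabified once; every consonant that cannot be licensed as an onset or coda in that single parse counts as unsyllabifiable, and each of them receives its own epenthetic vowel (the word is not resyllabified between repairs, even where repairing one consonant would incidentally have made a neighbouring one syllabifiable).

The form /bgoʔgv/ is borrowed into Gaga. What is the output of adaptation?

Syllabifying with onset maximization leaves /b/, /ʔ/, /g/, /v/ stranded (only a nasal (/m/, /n/, or /ŋ/) is licensed in coda position; onsets are limited to one consonant).
Inserting the epenthetic vowel yields /b/ → /bi/, /ʔ/ → /ʔi/, /g/ → /gi/, /v/ → /vi/.

bigoʔigivi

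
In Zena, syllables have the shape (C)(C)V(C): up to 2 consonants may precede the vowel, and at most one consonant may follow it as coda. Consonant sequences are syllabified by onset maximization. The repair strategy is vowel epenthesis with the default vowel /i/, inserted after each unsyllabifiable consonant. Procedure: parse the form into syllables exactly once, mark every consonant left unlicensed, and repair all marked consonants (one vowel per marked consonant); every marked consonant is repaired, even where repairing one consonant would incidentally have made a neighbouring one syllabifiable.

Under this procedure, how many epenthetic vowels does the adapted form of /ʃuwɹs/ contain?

2

The unsyllabifiable consonants are /ɹ/, /s/; each receives one epenthetic vowel.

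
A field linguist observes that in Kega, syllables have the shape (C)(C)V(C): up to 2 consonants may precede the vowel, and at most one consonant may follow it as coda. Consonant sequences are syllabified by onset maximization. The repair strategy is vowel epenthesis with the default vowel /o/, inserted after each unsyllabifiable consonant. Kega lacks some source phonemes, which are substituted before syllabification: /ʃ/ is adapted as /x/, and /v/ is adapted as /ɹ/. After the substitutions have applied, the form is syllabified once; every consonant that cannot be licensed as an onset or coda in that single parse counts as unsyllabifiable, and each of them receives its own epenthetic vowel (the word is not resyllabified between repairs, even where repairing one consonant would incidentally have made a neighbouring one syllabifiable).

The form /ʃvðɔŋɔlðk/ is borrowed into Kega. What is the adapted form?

xoɹðɔŋɔlðoko

Substitution: /ʃ/ → /x/, /v/ → /ɹ/, giving /xɹðɔŋɔlðk/.
Syllabifying with onset maximization leaves /x/, /ð/, /k/ stranded (at most one coda consonant is licensed; onsets may contain at most 2 consonants).
Each unlicensed consonant becomes the onset of a new syllable: /x/ → /xo/, /ð/ → /ðo/, /k/ → /ko/.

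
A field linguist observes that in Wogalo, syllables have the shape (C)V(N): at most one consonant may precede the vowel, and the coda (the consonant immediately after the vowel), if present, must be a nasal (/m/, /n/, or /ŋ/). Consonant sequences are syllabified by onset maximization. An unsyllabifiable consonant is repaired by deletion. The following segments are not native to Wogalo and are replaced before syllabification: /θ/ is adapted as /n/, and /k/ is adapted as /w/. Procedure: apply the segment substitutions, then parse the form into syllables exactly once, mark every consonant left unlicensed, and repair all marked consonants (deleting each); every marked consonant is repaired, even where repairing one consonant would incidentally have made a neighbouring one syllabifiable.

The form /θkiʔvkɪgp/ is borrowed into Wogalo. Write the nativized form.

Substitution: /θ/ → /n/, /k/ → /w/, giving /nwiʔvwɪgp/.
Under (C)V(N), the unsyllabifiable consonants are /n/, /ʔ/, /v/, /g/, /p/ (only a nasal (/m/, /n/, or /ŋ/) is licensed in coda position; onsets are limited to one consonant).
Deleting the stranded consonants removes /n/, /ʔ/, /v/, /g/, /p/.

wiwɪ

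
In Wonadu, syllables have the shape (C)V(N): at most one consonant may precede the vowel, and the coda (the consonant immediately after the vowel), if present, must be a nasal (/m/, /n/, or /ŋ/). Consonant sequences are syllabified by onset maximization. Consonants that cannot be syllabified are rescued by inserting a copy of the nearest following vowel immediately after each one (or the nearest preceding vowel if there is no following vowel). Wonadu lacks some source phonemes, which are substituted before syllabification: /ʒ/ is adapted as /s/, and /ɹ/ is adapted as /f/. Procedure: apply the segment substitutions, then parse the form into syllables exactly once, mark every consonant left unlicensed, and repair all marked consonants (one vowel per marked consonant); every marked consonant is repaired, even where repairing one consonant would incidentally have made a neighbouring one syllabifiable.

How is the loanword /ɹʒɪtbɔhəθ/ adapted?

fɪsɪtɔbɔhəθə

Substitution: /ɹ/ → /f/, /ʒ/ → /s/, giving /fsɪtbɔhəθ/.
Syllabifying with onset maximization leaves /f/, /t/, /θ/ stranded (only a nasal (/m/, /n/, or /ŋ/) is licensed in coda position; onsets are limited to one consonant).
Inserting the epenthetic vowel yields /f/ → /fɪ/, /t/ → /tɔ/, /θ/ → /θə/.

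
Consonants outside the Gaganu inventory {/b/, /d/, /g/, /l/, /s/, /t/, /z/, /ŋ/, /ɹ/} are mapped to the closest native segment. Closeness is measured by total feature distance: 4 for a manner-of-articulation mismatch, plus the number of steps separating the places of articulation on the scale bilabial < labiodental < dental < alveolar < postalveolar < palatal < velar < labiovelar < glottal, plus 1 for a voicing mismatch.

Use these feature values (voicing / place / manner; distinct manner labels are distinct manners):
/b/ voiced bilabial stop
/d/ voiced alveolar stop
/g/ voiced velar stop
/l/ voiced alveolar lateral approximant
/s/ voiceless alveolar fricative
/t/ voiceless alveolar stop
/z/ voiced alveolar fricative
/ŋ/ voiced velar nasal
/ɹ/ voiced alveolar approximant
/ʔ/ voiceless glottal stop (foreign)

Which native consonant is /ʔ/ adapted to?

g

/g/ is closest: same manner (stop), place distance 2 (glottal→velar), voicing differs (+1); total 3. Next closest is /t/ at distance 5.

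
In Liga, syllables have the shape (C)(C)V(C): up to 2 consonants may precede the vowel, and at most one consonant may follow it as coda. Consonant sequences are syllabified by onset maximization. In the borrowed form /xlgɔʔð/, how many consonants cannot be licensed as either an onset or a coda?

2

The consonants /x/, /ð/ cannot be parsed into a legal (C)(C)V(C) syllable (at most one coda consonant is licensed; onsets may contain at most 2 consonants).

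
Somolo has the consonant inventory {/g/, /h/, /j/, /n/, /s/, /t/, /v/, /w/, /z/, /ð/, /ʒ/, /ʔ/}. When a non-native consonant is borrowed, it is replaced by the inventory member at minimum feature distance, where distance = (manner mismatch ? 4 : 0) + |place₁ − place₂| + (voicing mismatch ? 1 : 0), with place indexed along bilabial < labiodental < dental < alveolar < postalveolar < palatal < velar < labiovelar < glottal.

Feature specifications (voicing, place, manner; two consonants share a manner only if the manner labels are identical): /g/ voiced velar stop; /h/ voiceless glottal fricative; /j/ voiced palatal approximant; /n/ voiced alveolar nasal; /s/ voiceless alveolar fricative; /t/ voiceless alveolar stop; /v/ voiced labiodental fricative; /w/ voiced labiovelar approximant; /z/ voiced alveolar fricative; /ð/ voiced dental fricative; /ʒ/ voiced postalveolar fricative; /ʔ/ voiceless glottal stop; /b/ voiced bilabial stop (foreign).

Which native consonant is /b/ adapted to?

/t/ is closest: same manner (stop), place distance 3 (bilabial→alveolar), voicing differs (+1); total 4. Next closest is /v/ at distance 5.

t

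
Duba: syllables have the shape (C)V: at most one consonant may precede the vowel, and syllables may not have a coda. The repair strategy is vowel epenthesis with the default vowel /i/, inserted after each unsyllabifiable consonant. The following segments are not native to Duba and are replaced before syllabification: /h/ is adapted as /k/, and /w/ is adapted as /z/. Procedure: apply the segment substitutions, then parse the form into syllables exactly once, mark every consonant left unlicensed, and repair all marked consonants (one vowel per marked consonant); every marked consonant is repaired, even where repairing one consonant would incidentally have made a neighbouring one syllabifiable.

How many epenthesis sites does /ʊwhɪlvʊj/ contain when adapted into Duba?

3

After substitution the input is /ʊzkɪlvʊj/.
The unsyllabifiable consonants are /z/, /l/, /j/; each receives one epenthetic vowel.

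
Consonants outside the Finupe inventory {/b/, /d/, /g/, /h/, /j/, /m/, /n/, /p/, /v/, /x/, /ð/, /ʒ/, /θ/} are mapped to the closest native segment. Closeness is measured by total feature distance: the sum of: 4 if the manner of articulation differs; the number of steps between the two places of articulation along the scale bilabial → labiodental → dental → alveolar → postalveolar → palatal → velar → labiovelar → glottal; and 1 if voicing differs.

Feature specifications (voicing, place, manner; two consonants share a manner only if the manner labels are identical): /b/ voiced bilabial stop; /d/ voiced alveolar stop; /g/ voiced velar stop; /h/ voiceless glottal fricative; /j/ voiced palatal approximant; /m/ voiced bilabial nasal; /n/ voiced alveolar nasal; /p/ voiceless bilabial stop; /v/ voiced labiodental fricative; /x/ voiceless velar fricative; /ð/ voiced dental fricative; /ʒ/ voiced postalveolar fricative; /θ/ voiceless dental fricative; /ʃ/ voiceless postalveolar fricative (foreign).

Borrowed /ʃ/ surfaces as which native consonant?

ʒ

/ʒ/ is closest: same manner (fricative), place distance 0 (postalveolar→postalveolar), voicing differs (+1); total 1. Next closest is /x/ at distance 2.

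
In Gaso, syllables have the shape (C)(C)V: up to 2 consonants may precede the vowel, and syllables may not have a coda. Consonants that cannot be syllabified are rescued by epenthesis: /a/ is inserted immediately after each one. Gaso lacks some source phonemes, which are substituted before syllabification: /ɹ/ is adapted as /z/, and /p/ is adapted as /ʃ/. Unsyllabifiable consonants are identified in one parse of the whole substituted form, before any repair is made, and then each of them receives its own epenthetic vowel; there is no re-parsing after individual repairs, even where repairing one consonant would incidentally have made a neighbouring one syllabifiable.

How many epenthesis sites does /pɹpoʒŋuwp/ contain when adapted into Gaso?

After substitution the input is /ʃzʃoʒŋuwʃ/.
The unsyllabifiable consonants are /ʃ/, /w/, /ʃ/; each receives one epenthetic vowel.

3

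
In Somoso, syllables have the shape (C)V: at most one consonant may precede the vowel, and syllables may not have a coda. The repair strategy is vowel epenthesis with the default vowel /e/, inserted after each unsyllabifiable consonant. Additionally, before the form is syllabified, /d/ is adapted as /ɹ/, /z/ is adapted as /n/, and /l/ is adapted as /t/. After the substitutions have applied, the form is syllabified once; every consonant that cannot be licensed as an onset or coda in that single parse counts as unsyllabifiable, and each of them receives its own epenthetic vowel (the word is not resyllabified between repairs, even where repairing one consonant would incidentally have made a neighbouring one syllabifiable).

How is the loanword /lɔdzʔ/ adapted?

Substitution: /l/ → /t/, /d/ → /ɹ/, /z/ → /n/, giving /tɔɹnʔ/.
The consonants /ɹ/, /n/, /ʔ/ cannot be parsed into a legal (C)V syllable (no codas are permitted; onsets are limited to one consonant).
Each unlicensed consonant becomes the onset of a new syllable: /ɹ/ → /ɹe/, /n/ → /ne/, /ʔ/ → /ʔe/.

tɔɹeneʔe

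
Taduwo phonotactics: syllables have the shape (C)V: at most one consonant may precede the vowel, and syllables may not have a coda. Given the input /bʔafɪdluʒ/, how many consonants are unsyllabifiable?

3

Syllabifying with onset maximization leaves /b/, /d/, /ʒ/ stranded (no codas are permitted; onsets are limited to one consonant).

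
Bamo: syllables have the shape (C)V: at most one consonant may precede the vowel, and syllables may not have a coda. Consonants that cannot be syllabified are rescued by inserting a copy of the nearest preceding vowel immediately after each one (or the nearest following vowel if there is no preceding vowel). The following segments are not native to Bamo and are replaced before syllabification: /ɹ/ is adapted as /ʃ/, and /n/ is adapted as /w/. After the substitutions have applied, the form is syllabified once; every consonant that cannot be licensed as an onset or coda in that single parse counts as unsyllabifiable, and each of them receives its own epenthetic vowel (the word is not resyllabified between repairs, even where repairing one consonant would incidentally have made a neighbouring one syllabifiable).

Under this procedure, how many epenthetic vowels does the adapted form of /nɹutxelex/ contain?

3

After substitution the input is /wʃutxelex/.
The unsyllabifiable consonants are /w/, /t/, /x/; each receives one epenthetic vowel.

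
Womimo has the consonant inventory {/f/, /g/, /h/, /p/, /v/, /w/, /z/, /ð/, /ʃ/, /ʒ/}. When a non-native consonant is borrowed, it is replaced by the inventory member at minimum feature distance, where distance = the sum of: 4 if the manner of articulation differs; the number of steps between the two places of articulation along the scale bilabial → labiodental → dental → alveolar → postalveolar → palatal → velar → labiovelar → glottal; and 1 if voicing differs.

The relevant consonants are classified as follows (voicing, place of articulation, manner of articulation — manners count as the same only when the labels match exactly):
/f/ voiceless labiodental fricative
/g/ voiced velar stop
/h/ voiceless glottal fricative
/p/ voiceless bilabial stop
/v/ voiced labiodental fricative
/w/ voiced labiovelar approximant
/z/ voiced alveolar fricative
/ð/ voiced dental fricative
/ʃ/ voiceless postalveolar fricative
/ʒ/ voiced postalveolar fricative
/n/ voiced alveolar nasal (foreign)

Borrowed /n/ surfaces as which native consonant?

z

/z/ is closest: manner differs (nasal→fricative, +4), place distance 0 (alveolar→alveolar), same voicing; total 4. Next closest is /ð/ at distance 5.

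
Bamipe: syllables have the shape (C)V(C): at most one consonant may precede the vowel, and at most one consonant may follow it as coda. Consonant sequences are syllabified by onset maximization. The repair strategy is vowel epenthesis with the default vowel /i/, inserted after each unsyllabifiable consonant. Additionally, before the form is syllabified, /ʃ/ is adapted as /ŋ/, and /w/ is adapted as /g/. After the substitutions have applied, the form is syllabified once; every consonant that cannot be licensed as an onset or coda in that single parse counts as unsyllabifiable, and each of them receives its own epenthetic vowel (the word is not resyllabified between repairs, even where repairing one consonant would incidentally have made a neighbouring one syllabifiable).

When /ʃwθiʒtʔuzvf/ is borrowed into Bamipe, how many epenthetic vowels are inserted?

5

After substitution the input is /ŋgθiʒtʔuzvf/.
The unsyllabifiable consonants are /ŋ/, /g/, /t/, /v/, /f/; each receives one epenthetic vowel.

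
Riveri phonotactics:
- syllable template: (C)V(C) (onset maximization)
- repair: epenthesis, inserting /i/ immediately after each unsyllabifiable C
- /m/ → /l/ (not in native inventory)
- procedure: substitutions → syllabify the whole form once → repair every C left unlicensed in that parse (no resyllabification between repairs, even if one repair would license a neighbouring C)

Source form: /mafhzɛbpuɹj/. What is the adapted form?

Substitution: /m/ → /l/, giving /lafhzɛbpuɹj/.
Syllabifying with onset maximization leaves /h/, /j/ stranded (at most one coda consonant is licensed; onsets are limited to one consonant).
Each unlicensed consonant becomes the onset of a new syllable: /h/ → /hi/, /j/ → /ji/.

lafhizɛbpuɹji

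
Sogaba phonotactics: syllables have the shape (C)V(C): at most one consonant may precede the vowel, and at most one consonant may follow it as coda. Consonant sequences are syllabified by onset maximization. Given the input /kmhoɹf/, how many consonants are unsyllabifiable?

3

Syllabifying with onset maximization leaves /k/, /m/, /f/ stranded (at most one coda consonant is licensed; onsets are limited to one consonant).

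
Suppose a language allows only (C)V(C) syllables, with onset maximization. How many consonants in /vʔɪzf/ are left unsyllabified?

2

Under (C)V(C), the unsyllabifiable consonants are /v/, /f/ (at most one coda consonant is licensed; onsets are limited to one consonant).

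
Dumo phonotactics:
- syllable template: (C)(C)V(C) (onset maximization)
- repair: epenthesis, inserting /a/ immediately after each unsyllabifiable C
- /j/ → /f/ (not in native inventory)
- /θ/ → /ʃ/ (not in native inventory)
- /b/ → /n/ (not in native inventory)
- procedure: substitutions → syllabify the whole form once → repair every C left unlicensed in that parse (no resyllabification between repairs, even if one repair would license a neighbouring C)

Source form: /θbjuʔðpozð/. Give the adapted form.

Substitution: /θ/ → /ʃ/, /b/ → /n/, /j/ → /f/, giving /ʃnfuʔðpozð/.
Under (C)(C)V(C), the unsyllabifiable consonants are /ʃ/, /ð/ (at most one coda consonant is licensed; onsets may contain at most 2 consonants).
Epenthesis after each stranded consonant: /ʃ/ → /ʃa/, /ð/ → /ða/.

ʃanfuʔðpozða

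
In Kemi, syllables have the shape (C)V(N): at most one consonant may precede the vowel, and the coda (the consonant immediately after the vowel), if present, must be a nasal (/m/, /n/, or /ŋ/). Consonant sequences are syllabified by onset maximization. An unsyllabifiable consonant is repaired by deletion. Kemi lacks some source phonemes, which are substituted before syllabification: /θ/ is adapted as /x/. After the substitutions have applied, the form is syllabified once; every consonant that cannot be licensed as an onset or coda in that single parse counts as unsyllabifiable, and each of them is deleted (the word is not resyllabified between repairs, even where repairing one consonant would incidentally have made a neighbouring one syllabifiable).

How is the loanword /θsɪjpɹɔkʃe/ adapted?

Substitution: /θ/ → /x/, giving /xsɪjpɹɔkʃe/.
Under (C)V(N), the unsyllabifiable consonants are /x/, /j/, /p/, /k/ (only a nasal (/m/, /n/, or /ŋ/) is licensed in coda position; onsets are limited to one consonant).
Each unlicensed consonant is deleted: /x/, /j/, /p/, /k/.

sɪɹɔʃe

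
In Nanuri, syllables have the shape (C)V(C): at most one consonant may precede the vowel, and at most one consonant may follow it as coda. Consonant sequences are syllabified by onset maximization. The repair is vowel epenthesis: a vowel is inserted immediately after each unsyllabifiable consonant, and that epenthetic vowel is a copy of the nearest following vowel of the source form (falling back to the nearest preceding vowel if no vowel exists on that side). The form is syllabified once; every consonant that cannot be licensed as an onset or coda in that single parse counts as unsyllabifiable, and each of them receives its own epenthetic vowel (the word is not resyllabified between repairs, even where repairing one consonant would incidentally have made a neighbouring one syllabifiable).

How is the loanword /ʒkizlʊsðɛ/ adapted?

Under (C)V(C), the unsyllabifiable consonants are /ʒ/ (at most one coda consonant is licensed; onsets are limited to one consonant).
Inserting the epenthetic vowel yields /ʒ/ → /ʒi/.

ʒikizlʊsðɛ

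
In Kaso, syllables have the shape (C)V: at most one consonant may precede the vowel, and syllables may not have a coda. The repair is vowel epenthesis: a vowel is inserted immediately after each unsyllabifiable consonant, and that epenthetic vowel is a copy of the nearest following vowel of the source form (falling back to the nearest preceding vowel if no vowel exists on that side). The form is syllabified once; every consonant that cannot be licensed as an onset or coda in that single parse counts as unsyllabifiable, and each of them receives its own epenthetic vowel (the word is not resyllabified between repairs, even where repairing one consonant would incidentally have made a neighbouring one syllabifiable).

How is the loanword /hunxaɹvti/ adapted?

Syllabifying with onset maximization leaves /n/, /ɹ/, /v/ stranded (no codas are permitted; onsets are limited to one consonant).
Epenthesis after each stranded consonant: /n/ → /na/, /ɹ/ → /ɹi/, /v/ → /vi/.

hunaxaɹiviti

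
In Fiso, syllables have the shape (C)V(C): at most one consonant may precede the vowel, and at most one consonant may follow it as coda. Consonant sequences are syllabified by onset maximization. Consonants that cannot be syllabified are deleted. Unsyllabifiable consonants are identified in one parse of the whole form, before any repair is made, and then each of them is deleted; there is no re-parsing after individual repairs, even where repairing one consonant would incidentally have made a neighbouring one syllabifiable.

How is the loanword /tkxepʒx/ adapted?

xep

Under (C)V(C), the unsyllabifiable consonants are /t/, /k/, /ʒ/, /x/ (at most one coda consonant is licensed; onsets are limited to one consonant).
Deleting the stranded consonants removes /t/, /k/, /ʒ/, /x/.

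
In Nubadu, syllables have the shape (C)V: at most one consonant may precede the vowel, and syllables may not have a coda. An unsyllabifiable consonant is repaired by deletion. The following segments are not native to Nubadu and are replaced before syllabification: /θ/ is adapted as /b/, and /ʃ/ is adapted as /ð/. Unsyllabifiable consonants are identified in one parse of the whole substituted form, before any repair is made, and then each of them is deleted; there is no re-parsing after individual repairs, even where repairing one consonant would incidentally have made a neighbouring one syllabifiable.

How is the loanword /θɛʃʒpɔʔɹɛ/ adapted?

bɛpɔɹɛ

Substitution: /θ/ → /b/, /ʃ/ → /ð/, giving /bɛðʒpɔʔɹɛ/.
Syllabifying with onset maximization leaves /ð/, /ʒ/, /ʔ/ stranded (no codas are permitted; onsets are limited to one consonant).
Deletion applies to /ð/, /ʒ/, /ʔ/.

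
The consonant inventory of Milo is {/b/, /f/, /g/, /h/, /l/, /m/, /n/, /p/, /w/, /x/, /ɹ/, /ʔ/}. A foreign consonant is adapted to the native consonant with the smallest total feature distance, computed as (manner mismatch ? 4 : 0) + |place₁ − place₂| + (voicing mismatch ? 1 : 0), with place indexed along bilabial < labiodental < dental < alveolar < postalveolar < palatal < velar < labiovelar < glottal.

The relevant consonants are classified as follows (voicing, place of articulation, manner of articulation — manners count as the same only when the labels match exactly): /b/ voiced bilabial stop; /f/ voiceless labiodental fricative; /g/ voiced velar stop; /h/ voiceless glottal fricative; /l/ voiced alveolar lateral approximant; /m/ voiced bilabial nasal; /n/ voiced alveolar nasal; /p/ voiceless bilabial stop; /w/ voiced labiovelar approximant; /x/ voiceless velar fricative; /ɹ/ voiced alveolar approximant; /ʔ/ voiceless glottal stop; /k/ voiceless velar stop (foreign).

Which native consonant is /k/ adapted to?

/g/ is closest: same manner (stop), place distance 0 (velar→velar), voicing differs (+1); total 1. Next closest is /ʔ/ at distance 2.

g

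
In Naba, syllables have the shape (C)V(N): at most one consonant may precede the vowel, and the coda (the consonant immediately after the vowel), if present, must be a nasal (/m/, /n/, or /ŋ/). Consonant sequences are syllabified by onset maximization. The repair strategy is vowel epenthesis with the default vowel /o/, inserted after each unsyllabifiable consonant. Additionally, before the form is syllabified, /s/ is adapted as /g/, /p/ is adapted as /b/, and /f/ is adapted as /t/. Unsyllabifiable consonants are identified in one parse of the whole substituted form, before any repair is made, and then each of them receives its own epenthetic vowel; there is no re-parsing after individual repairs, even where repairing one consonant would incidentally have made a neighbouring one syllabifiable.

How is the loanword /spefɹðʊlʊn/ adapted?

Substitution: /s/ → /g/, /p/ → /b/, /f/ → /t/, giving /gbetɹðʊlʊn/.
Under (C)V(N), the unsyllabifiable consonants are /g/, /t/, /ɹ/ (only a nasal (/m/, /n/, or /ŋ/) is licensed in coda position; onsets are limited to one consonant).
Inserting the epenthetic vowel yields /g/ → /go/, /t/ → /to/, /ɹ/ → /ɹo/.

gobetoɹoðʊlʊn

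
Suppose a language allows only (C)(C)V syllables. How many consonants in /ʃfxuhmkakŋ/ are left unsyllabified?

4

Under (C)(C)V, the unsyllabifiable consonants are /ʃ/, /h/, /k/, /ŋ/ (no codas are permitted; onsets may contain at most 2 consonants).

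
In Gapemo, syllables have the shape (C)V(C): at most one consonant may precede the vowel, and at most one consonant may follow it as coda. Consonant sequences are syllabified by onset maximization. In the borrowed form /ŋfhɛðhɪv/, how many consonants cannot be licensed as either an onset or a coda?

The consonants /ŋ/, /f/ cannot be parsed into a legal (C)V(C) syllable (at most one coda consonant is licensed; onsets are limited to one consonant).

2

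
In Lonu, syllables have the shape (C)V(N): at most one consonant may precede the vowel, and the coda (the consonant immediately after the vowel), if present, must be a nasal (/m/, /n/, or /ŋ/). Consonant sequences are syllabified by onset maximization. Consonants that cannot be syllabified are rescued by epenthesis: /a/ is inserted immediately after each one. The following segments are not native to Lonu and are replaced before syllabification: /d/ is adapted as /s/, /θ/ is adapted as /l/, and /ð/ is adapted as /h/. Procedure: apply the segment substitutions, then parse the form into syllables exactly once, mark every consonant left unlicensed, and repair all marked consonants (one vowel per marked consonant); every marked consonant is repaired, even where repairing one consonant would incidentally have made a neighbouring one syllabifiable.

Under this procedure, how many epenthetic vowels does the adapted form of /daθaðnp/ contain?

3

After substitution the input is /salahnp/.
The unsyllabifiable consonants are /h/, /n/, /p/; each receives one epenthetic vowel.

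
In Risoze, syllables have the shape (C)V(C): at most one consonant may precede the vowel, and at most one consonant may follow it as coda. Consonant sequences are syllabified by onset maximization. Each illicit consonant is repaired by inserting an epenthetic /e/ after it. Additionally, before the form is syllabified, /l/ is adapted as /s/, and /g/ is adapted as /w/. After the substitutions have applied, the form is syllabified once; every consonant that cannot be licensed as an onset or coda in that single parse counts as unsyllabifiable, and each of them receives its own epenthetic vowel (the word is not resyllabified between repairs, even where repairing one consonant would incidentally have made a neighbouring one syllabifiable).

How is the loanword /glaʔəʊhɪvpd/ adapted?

Substitution: /g/ → /w/, /l/ → /s/, giving /wsaʔəʊhɪvpd/.
Under (C)V(C), the unsyllabifiable consonants are /w/, /p/, /d/ (at most one coda consonant is licensed; onsets are limited to one consonant).
Epenthesis after each stranded consonant: /w/ → /we/, /p/ → /pe/, /d/ → /de/.

wesaʔəʊhɪvpede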